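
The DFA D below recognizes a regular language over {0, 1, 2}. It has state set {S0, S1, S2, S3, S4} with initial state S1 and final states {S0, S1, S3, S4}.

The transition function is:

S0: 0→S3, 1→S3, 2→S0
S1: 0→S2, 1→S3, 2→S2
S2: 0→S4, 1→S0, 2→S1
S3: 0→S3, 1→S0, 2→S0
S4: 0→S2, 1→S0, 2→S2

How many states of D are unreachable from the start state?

Every one of the 5 states is reachable from S1.

0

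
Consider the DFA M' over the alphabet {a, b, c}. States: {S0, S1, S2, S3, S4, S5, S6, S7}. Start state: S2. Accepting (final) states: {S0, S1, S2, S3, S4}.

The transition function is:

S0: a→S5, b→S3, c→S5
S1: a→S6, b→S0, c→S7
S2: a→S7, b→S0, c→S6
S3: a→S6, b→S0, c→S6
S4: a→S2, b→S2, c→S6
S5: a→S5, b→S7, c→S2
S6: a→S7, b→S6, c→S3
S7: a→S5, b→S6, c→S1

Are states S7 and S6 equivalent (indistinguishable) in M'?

Yes

Reachable states from the start: {S0,S1,S2,S3,S5,S6,S7}. Unreachable: {S4} — drop them.
P0 = {S0,S1,S2,S3} | {S5,S6,S7}.
Stable partition: {S0,S1,S2,S3} | {S5,S6,S7} — 2 equivalence classes.
S7 and S6 lie in the same block of the stable partition, so they are equivalent — no string distinguishes them.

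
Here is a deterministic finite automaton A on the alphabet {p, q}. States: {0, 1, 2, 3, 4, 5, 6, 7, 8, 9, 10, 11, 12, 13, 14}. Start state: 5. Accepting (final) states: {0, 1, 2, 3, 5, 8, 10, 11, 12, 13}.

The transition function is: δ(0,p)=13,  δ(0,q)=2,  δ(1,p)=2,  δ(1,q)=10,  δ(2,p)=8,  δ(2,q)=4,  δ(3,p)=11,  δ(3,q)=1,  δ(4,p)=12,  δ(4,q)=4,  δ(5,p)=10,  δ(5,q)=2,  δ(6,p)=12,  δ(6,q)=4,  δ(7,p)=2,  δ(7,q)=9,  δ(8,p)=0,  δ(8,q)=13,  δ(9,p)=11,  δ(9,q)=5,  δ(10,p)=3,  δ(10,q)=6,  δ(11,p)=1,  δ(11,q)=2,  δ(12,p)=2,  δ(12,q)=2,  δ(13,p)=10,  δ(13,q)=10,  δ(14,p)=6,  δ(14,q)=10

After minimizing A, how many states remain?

Reachable states from the start: {0,1,2,3,4,5,6,8,10,11,12,13}. Unreachable: {7,9,14} — drop them.
Initial partition by acceptance: {0,1,2,3,5,8,10,11,12,13} | {4,6}.
Split {0,1,2,3,5,8,10,11,12,13} by δ(·,q) → {0,1,3,5,8,11,12,13} and {2,10}.
Refine {0,1,3,5,8,11,12,13} on symbol p: members go to different blocks, giving {0,3,8,11} and {1,5,12,13}.
Refine {0,3,8,11} on symbol p: members go to different blocks, giving {0,11} and {3,8}.
No further refinement is possible. Final partition (5 blocks): {0,11} | {4,6} | {2,10} | {1,5,12,13} | {3,8}.

5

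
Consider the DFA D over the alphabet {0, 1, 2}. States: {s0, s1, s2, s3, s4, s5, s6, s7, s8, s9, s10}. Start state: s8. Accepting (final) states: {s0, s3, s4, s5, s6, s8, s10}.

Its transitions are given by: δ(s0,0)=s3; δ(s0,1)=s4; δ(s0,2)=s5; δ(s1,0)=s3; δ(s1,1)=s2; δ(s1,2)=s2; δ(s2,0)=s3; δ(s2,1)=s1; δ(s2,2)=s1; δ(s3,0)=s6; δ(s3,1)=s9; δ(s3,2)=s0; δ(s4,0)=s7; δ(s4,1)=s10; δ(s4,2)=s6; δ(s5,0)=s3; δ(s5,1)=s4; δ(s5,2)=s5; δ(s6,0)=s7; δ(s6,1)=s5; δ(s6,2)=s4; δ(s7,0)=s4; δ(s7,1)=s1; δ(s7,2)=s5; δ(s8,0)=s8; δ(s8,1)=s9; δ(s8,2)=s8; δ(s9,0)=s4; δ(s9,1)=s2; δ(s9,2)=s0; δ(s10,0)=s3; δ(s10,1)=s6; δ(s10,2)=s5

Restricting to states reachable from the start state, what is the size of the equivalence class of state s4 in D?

2

Start with accepting vs non-accepting: {s0,s3,s4,s5,s6,s8,s10} | {s1,s2,s7,s9}.
Split {s0,s3,s4,s5,s6,s8,s10} by δ(·,0) → {s0,s3,s5,s8,s10} and {s4,s6}.
Refine {s0,s3,s5,s8,s10} on symbol 0: members go to different blocks, giving {s0,s5,s8,s10} and {s3}.
Split {s0,s5,s8,s10} by δ(·,0) → {s0,s5,s10} and {s8}.
Split {s1,s2,s7,s9} by δ(·,0) → {s1,s2} and {s7,s9}.
Stable partition: {s0,s5,s10} | {s1,s2} | {s4,s6} | {s3} | {s8} | {s7,s9} — 6 equivalence classes.
The equivalence class containing s4 is {s4,s6}, of size 2.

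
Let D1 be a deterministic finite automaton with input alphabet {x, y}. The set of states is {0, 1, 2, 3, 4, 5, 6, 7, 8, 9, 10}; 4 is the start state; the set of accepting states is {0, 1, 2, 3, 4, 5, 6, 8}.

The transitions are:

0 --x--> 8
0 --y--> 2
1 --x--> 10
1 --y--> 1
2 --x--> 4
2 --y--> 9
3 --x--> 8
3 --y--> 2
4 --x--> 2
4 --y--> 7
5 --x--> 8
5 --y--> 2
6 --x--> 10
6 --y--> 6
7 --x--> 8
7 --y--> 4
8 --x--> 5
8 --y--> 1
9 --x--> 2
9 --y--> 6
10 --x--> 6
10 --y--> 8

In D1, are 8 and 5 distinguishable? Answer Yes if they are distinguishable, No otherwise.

States {0,3} cannot be reached from the start state, so discard them.
Start with accepting vs non-accepting: {1,2,4,5,6,8} | {7,9,10}.
Refine {1,2,4,5,6,8} on symbol x: members go to different blocks, giving {2,4,5,8} and {1,6}.
Split {2,4,5,8} by δ(·,y) → {2,4} and {5} and {8}.
Refine {7,9,10} on symbol x: members go to different blocks, giving {7} and {9} and {10}.
Split {2,4} by δ(·,y) → {2} and {4}.
Stable partition: {2} | {7} | {1,6} | {5} | {8} | {9} | {10} | {4} — 8 equivalence classes.
8 and 5 end up in different blocks, so they are distinguishable. For instance, the string 'yx' is accepted from only 5.

Yes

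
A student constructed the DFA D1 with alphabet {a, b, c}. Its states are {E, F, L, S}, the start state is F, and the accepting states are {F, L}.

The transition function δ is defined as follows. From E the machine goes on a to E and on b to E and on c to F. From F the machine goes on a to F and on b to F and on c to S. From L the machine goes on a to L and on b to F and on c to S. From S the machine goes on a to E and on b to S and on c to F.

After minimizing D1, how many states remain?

States {L} cannot be reached from the start state, so discard them.
Initial partition by acceptance: {F} | {E,S}.
The partition is now stable with 2 blocks: {F} | {E,S}.

2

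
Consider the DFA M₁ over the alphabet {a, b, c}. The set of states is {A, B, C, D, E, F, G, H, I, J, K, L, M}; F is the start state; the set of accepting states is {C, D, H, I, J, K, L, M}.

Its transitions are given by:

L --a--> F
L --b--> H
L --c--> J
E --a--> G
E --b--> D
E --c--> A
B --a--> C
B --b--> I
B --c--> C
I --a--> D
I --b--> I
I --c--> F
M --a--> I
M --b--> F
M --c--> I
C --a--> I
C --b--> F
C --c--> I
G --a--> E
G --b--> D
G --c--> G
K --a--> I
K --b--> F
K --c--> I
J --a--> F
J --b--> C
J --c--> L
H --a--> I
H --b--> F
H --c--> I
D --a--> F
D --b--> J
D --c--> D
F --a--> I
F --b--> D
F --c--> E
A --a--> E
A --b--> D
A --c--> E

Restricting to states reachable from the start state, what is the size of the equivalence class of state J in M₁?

2

First remove the unreachable states {B,K,M}; 10 states remain.
P0 = {C,D,H,I,J,L} | {A,E,F,G}.
Split {C,D,H,I,J,L} by δ(·,a) → {C,H,I} and {D,J,L}.
On input a, block {C,H,I} splits into {C,H} and {I}.
On input a, block {A,E,F,G} splits into {A,E,G} and {F}.
On input b, block {D,J,L} splits into {J,L} and {D}.
The partition is now stable with 6 blocks: {C,H} | {A,E,G} | {J,L} | {I} | {F} | {D}.
The equivalence class containing J is {J,L}, of size 2.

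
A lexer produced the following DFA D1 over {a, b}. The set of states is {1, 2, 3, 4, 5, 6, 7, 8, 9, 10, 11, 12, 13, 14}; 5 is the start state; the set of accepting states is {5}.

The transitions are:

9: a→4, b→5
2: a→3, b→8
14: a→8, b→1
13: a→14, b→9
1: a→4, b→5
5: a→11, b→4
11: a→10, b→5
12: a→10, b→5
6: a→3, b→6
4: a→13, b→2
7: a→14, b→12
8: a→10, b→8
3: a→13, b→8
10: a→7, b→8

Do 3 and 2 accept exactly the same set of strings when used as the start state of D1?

No

First remove the unreachable states {6}; 13 states remain.
P0 = {5} | {1,2,3,4,7,8,9,10,11,12,13,14}.
On input b, block {1,2,3,4,7,8,9,10,11,12,13,14} splits into {2,3,4,7,8,10,13,14} and {1,9,11,12}.
Split {2,3,4,7,8,10,13,14} by δ(·,b) → {2,3,4,8,10} and {7,13,14}.
Split {2,3,4,8,10} by δ(·,a) → {3,4,10} and {2,8}.
On input a, block {7,13,14} splits into {7,13} and {14}.
Stable partition: {5} | {3,4,10} | {1,9,11,12} | {7,13} | {2,8} | {14} — 6 equivalence classes.
3 and 2 end up in different blocks, so they are distinguishable. For instance, the string 'abb' is accepted from only 3.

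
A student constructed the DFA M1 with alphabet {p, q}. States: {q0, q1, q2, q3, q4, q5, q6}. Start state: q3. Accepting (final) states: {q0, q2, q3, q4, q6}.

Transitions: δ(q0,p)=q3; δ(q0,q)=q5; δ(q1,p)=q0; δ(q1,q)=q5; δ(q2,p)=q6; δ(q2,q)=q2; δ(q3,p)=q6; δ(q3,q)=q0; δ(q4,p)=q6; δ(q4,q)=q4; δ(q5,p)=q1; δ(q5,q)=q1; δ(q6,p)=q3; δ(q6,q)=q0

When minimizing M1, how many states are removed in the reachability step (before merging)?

No path from q3 leads to q2, q4; the other 5 states are all reachable.

2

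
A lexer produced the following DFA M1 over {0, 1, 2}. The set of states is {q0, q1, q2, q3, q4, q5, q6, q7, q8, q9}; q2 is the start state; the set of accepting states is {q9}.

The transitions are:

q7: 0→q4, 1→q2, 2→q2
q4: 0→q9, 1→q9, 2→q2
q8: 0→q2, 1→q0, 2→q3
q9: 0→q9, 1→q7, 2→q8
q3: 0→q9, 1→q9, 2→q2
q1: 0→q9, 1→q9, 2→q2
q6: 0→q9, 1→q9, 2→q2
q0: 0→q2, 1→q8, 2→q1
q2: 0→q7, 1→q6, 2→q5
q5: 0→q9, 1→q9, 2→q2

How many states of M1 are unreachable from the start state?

0

A breadth-first search from the start state visits every state.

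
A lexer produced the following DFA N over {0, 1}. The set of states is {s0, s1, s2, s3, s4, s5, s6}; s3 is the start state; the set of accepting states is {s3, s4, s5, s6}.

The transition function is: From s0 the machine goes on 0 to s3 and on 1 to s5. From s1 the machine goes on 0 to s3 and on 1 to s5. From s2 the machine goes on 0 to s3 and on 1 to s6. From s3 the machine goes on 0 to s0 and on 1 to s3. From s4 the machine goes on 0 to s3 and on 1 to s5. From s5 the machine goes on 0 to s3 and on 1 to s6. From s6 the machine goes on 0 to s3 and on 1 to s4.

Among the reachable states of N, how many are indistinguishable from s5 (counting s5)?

3

First remove the unreachable states {s1,s2}; 5 states remain.
Initial partition by acceptance: {s3,s4,s5,s6} | {s0}.
On input 0, block {s3,s4,s5,s6} splits into {s4,s5,s6} and {s3}.
No further refinement is possible. Final partition (3 blocks): {s4,s5,s6} | {s0} | {s3}.
State s5 belongs to the block {s4,s5,s6}, which has 3 states.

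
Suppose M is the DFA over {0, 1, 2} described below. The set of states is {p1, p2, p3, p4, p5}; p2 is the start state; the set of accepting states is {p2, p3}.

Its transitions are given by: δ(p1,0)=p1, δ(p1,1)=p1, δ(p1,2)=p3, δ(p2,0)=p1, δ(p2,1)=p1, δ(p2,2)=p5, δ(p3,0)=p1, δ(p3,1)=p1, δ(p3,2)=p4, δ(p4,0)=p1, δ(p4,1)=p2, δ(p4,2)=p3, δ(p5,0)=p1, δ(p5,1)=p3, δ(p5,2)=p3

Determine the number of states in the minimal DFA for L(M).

P0 = {p2,p3} | {p1,p4,p5}.
Split {p1,p4,p5} by δ(·,1) → {p4,p5} and {p1}.
The partition is now stable with 3 blocks: {p2,p3} | {p4,p5} | {p1}.

3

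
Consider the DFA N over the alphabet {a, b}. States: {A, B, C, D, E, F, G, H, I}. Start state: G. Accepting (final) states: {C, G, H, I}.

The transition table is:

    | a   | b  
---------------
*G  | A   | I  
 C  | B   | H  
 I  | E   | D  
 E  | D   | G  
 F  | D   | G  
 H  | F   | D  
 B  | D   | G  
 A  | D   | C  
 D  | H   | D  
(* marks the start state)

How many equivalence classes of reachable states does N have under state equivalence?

4

All states are reachable from the start state.
P0 = {C,G,H,I} | {A,B,D,E,F}.
On input b, block {C,G,H,I} splits into {C,G} and {H,I}.
Split {A,B,D,E,F} by δ(·,a) → {A,B,E,F} and {D}.
Stable partition: {C,G} | {A,B,E,F} | {H,I} | {D} — 4 equivalence classes.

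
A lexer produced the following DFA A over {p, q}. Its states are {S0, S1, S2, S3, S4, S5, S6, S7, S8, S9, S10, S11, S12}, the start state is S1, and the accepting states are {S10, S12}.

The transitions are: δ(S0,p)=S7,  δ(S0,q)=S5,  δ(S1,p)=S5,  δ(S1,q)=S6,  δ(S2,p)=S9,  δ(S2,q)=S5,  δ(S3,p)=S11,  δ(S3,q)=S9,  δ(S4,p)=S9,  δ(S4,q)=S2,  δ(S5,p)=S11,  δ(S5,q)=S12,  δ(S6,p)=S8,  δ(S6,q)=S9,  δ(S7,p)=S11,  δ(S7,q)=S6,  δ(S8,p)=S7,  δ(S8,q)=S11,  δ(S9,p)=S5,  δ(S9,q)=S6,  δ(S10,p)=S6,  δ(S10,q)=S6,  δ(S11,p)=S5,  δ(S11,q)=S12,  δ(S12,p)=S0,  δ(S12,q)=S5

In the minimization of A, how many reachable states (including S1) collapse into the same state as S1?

3

Reachable states from the start: {S0,S1,S5,S6,S7,S8,S9,S11,S12}. Unreachable: {S2,S3,S4,S10} — drop them.
P0 = {S12} | {S0,S1,S5,S6,S7,S8,S9,S11}.
Split {S0,S1,S5,S6,S7,S8,S9,S11} by δ(·,q) → {S0,S1,S6,S7,S8,S9} and {S5,S11}.
On input p, block {S0,S1,S6,S7,S8,S9} splits into {S0,S6,S8} and {S1,S7,S9}.
Refine {S0,S6,S8} on symbol p: members go to different blocks, giving {S0,S8} and {S6}.
No further refinement is possible. Final partition (5 blocks): {S12} | {S0,S8} | {S5,S11} | {S1,S7,S9} | {S6}.
State S1 belongs to the block {S1,S7,S9}, which has 3 states.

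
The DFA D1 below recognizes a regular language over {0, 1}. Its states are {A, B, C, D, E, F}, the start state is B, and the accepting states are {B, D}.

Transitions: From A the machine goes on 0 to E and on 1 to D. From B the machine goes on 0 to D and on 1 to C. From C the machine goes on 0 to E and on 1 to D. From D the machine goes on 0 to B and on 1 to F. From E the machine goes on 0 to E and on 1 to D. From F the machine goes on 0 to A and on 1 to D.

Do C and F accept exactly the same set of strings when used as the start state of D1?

Every state is reachable, so we keep all 6.
P0 = {B,D} | {A,C,E,F}.
The partition is now stable with 2 blocks: {B,D} | {A,C,E,F}.
C and F lie in the same block of the stable partition, so they are equivalent — no string distinguishes them.

Yes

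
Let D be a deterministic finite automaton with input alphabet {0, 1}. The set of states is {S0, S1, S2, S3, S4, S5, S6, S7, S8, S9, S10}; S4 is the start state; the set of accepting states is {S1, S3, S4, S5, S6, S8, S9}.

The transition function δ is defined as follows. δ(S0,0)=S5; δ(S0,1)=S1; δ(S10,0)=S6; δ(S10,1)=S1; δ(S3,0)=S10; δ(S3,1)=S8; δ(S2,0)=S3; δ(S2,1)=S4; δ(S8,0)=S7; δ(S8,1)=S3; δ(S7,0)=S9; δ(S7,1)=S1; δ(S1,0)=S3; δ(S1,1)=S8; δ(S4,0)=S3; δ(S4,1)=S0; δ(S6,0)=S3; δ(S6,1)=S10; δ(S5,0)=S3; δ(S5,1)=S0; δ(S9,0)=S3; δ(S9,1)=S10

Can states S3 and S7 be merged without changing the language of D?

No

First remove the unreachable states {S2}; 10 states remain.
Initial partition by acceptance: {S1,S3,S4,S5,S6,S8,S9} | {S0,S7,S10}.
On input 0, block {S1,S3,S4,S5,S6,S8,S9} splits into {S1,S4,S5,S6,S9} and {S3,S8}.
Split {S1,S4,S5,S6,S9} by δ(·,1) → {S4,S5,S6,S9} and {S1}.
The partition is now stable with 4 blocks: {S4,S5,S6,S9} | {S0,S7,S10} | {S3,S8} | {S1}.
S3 and S7 end up in different blocks, so they are distinguishable. For instance, the string 'ε' is accepted from only S3.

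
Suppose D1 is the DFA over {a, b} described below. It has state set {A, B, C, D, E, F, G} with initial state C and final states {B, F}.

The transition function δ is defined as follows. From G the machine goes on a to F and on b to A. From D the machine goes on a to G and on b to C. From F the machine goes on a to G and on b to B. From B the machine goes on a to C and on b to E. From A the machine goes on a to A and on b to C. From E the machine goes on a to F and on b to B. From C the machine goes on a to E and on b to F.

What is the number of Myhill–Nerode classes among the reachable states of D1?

Reachable states from the start: {A,B,C,E,F,G}. Unreachable: {D} — drop them.
Initial partition by acceptance: {B,F} | {A,C,E,G}.
Refine {B,F} on symbol b: members go to different blocks, giving {B} and {F}.
Refine {A,C,E,G} on symbol a: members go to different blocks, giving {A,C} and {E,G}.
Split {A,C} by δ(·,a) → {A} and {C}.
On input b, block {E,G} splits into {E} and {G}.
The partition is now stable with 6 blocks: {B} | {A} | {F} | {E} | {C} | {G}.

6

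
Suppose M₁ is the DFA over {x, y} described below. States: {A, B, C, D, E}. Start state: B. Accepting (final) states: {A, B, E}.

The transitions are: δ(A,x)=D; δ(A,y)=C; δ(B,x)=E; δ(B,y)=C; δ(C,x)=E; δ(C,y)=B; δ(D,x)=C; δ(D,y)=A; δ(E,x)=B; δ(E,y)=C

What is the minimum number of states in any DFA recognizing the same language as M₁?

2

Reachable states from the start: {B,C,E}. Unreachable: {A,D} — drop them.
Initial partition by acceptance: {B,E} | {C}.
No further refinement is possible. Final partition (2 blocks): {B,E} | {C}.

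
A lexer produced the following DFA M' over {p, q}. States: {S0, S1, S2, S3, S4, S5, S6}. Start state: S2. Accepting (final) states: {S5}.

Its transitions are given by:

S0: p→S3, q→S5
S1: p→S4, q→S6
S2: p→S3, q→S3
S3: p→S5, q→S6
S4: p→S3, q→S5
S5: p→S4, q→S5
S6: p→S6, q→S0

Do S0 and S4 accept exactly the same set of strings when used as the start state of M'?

States {S1} cannot be reached from the start state, so discard them.
P0 = {S5} | {S0,S2,S3,S4,S6}.
On input p, block {S0,S2,S3,S4,S6} splits into {S0,S2,S4,S6} and {S3}.
Split {S0,S2,S4,S6} by δ(·,p) → {S0,S2,S4} and {S6}.
On input q, block {S0,S2,S4} splits into {S0,S4} and {S2}.
Stable partition: {S5} | {S0,S4} | {S3} | {S6} | {S2} — 5 equivalence classes.
S0 and S4 lie in the same block of the stable partition, so they are equivalent — no string distinguishes them.

Yes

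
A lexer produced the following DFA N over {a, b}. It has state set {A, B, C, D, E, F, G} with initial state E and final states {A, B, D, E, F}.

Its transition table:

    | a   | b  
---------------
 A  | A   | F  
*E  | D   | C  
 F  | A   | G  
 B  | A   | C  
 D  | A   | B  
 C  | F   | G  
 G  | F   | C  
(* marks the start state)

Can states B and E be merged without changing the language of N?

Yes

Start with accepting vs non-accepting: {A,B,D,E,F} | {C,G}.
Split {A,B,D,E,F} by δ(·,b) → {B,E,F} and {A,D}.
Stable partition: {B,E,F} | {C,G} | {A,D} — 3 equivalence classes.
B and E lie in the same block of the stable partition, so they are equivalent — no string distinguishes them.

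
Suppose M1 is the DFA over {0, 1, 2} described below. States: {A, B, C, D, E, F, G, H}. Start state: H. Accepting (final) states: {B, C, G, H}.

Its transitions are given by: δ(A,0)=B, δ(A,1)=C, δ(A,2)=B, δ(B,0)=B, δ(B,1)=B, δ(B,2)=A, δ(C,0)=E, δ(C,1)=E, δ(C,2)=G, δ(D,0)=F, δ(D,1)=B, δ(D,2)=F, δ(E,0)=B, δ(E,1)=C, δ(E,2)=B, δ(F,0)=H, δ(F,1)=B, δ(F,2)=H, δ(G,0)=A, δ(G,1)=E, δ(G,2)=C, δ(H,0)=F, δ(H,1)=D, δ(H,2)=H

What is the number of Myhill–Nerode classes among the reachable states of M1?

6

Every state is reachable, so we keep all 8.
Start with accepting vs non-accepting: {B,C,G,H} | {A,D,E,F}.
Split {B,C,G,H} by δ(·,0) → {C,G,H} and {B}.
Refine {A,D,E,F} on symbol 0: members go to different blocks, giving {A,E} and {D} and {F}.
Split {C,G,H} by δ(·,0) → {C,G} and {H}.
Stable partition: {C,G} | {A,E} | {B} | {D} | {F} | {H} — 6 equivalence classes.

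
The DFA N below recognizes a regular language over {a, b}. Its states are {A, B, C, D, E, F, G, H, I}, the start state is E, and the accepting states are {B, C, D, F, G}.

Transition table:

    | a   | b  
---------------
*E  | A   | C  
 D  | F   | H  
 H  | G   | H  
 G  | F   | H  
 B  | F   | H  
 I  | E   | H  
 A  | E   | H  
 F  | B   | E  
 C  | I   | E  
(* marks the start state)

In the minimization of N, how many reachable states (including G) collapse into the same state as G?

Reachable states from the start: {A,B,C,E,F,G,H,I}. Unreachable: {D} — drop them.
P0 = {B,C,F,G} | {A,E,H,I}.
Refine {B,C,F,G} on symbol a: members go to different blocks, giving {B,F,G} and {C}.
Split {A,E,H,I} by δ(·,a) → {A,E,I} and {H}.
On input b, block {B,F,G} splits into {B,G} and {F}.
On input b, block {A,E,I} splits into {A,I} and {E}.
Stable partition: {B,G} | {A,I} | {C} | {H} | {F} | {E} — 6 equivalence classes.
The equivalence class containing G is {B,G}, of size 2.

2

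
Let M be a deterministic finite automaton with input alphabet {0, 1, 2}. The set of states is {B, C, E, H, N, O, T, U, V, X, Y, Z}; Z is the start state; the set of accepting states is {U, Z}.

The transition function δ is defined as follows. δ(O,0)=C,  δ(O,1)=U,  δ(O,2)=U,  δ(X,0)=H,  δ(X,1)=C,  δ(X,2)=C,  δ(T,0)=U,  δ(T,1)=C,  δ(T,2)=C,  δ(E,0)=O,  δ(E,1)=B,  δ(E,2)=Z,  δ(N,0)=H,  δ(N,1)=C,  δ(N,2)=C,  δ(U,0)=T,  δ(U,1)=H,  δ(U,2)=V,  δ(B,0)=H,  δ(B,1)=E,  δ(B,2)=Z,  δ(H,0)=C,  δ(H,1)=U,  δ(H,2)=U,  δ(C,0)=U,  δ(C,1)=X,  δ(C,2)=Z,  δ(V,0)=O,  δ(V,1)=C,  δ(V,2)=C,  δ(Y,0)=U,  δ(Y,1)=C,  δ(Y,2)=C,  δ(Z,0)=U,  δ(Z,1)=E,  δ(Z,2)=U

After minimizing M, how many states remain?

Reachable states from the start: {B,C,E,H,O,T,U,V,X,Z}. Unreachable: {N,Y} — drop them.
Start with accepting vs non-accepting: {U,Z} | {B,C,E,H,O,T,V,X}.
On input 0, block {U,Z} splits into {U} and {Z}.
Split {B,C,E,H,O,T,V,X} by δ(·,0) → {B,E,H,O,V,X} and {C,T}.
Split {B,E,H,O,V,X} by δ(·,0) → {B,E,V,X} and {H,O}.
On input 1, block {B,E,V,X} splits into {B,E} and {V,X}.
Split {C,T} by δ(·,1) → {T} and {C}.
No further refinement is possible. Final partition (7 blocks): {U} | {B,E} | {Z} | {T} | {H,O} | {V,X} | {C}.

7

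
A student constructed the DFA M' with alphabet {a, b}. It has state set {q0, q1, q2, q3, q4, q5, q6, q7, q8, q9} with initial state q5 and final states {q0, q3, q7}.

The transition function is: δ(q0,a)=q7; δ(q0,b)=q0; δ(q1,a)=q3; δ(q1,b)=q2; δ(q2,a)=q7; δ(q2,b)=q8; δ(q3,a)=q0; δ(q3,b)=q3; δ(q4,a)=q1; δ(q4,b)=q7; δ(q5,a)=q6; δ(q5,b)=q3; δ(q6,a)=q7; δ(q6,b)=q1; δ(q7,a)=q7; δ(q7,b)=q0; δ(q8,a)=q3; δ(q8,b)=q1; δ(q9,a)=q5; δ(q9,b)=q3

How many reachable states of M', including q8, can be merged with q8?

Reachable states from the start: {q0,q1,q2,q3,q5,q6,q7,q8}. Unreachable: {q4,q9} — drop them.
Initial partition by acceptance: {q0,q3,q7} | {q1,q2,q5,q6,q8}.
On input a, block {q1,q2,q5,q6,q8} splits into {q1,q2,q6,q8} and {q5}.
Stable partition: {q0,q3,q7} | {q1,q2,q6,q8} | {q5} — 3 equivalence classes.
The equivalence class containing q8 is {q1,q2,q6,q8}, of size 4.

4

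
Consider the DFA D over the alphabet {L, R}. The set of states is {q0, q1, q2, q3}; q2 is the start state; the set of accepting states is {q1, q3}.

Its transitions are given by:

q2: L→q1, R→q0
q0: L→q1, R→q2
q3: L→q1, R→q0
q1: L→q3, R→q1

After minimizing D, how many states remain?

All states are reachable from the start state.
Initial partition by acceptance: {q1,q3} | {q0,q2}.
Split {q1,q3} by δ(·,R) → {q1} and {q3}.
Stable partition: {q1} | {q0,q2} | {q3} — 3 equivalence classes.

3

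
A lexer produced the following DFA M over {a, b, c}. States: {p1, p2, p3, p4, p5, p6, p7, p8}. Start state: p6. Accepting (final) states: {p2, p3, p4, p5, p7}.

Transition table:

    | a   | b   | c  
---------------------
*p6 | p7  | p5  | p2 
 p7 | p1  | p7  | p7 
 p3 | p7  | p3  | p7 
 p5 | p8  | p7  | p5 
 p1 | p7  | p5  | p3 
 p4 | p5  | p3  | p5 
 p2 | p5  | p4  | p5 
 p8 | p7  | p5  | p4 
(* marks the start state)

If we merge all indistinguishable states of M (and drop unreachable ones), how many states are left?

All states are reachable from the start state.
Initial partition by acceptance: {p2,p3,p4,p5,p7} | {p1,p6,p8}.
Split {p2,p3,p4,p5,p7} by δ(·,a) → {p2,p3,p4} and {p5,p7}.
No further refinement is possible. Final partition (3 blocks): {p2,p3,p4} | {p1,p6,p8} | {p5,p7}.

3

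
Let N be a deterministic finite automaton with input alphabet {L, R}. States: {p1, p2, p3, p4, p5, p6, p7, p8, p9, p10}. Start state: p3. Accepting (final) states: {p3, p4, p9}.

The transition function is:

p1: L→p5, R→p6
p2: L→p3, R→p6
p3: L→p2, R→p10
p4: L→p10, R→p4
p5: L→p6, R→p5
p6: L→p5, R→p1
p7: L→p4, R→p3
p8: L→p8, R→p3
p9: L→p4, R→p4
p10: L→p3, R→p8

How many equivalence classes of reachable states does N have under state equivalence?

Reachable states from the start: {p1,p2,p3,p5,p6,p8,p10}. Unreachable: {p4,p7,p9} — drop them.
Initial partition by acceptance: {p3} | {p1,p2,p5,p6,p8,p10}.
On input L, block {p1,p2,p5,p6,p8,p10} splits into {p1,p5,p6,p8} and {p2,p10}.
On input R, block {p1,p5,p6,p8} splits into {p1,p5,p6} and {p8}.
On input R, block {p2,p10} splits into {p2} and {p10}.
No further refinement is possible. Final partition (5 blocks): {p3} | {p1,p5,p6} | {p2} | {p8} | {p10}.

5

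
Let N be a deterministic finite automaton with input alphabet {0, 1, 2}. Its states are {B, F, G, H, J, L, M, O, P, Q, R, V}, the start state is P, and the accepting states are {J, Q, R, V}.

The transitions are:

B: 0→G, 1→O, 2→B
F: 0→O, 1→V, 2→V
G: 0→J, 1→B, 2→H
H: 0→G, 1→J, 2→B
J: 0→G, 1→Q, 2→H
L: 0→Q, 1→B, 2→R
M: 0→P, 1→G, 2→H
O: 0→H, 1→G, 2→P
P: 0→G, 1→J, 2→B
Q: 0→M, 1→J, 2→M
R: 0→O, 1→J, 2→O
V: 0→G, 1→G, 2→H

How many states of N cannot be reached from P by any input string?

No path from P leads to F, L, R, V; the other 8 states are all reachable.

4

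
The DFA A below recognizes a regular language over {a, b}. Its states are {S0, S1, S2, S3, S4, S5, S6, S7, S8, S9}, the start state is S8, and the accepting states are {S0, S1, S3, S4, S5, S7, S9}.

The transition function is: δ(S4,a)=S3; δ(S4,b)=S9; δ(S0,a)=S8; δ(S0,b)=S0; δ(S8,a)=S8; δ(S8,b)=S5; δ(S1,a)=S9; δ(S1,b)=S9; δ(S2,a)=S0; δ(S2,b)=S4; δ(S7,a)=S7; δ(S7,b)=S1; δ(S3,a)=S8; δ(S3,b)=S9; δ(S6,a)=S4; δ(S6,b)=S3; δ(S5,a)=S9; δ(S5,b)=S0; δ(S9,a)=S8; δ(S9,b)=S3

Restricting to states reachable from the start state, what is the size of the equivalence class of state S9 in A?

Reachable states from the start: {S0,S3,S5,S8,S9}. Unreachable: {S1,S2,S4,S6,S7} — drop them.
P0 = {S0,S3,S5,S9} | {S8}.
Split {S0,S3,S5,S9} by δ(·,a) → {S0,S3,S9} and {S5}.
No further refinement is possible. Final partition (3 blocks): {S0,S3,S9} | {S8} | {S5}.
State S9 belongs to the block {S0,S3,S9}, which has 3 states.

3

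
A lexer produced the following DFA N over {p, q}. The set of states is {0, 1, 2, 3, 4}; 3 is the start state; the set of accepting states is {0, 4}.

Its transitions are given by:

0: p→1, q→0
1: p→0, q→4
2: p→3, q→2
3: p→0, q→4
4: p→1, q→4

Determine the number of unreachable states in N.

1

No path from 3 leads to 2; the other 4 states are all reachable.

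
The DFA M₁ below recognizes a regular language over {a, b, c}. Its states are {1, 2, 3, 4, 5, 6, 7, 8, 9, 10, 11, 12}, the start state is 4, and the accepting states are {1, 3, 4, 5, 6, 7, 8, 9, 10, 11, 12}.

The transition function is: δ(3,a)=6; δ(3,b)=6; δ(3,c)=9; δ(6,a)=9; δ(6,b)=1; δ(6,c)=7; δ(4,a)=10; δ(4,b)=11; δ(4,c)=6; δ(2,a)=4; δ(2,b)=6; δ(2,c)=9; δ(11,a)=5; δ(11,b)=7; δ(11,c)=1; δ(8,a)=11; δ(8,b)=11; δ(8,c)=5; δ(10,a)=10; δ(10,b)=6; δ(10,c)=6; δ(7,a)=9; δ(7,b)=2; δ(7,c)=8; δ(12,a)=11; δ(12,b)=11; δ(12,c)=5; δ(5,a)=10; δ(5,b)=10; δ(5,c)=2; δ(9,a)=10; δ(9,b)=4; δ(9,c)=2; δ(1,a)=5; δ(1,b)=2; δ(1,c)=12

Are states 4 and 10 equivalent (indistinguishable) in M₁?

Reachable states from the start: {1,2,4,5,6,7,8,9,10,11,12}. Unreachable: {3} — drop them.
P0 = {1,4,5,6,7,8,9,10,11,12} | {2}.
On input b, block {1,4,5,6,7,8,9,10,11,12} splits into {4,5,6,8,9,10,11,12} and {1,7}.
Split {4,5,6,8,9,10,11,12} by δ(·,b) → {4,5,8,9,10,12} and {6,11}.
Refine {4,5,8,9,10,12} on symbol a: members go to different blocks, giving {4,5,9,10} and {8,12}.
Split {4,5,9,10} by δ(·,b) → {4,10} and {5,9}.
Stable partition: {4,10} | {2} | {1,7} | {6,11} | {8,12} | {5,9} — 6 equivalence classes.
4 and 10 lie in the same block of the stable partition, so they are equivalent — no string distinguishes them.

Yes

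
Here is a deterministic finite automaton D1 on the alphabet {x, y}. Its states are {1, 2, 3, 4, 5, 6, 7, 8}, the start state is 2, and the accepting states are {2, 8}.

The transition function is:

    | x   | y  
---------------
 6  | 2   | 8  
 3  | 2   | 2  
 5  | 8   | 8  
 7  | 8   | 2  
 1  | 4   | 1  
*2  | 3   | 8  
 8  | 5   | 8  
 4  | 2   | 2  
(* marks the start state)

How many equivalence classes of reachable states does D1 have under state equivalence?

First remove the unreachable states {1,4,6,7}; 4 states remain.
Initial partition by acceptance: {2,8} | {3,5}.
The partition is now stable with 2 blocks: {2,8} | {3,5}.

2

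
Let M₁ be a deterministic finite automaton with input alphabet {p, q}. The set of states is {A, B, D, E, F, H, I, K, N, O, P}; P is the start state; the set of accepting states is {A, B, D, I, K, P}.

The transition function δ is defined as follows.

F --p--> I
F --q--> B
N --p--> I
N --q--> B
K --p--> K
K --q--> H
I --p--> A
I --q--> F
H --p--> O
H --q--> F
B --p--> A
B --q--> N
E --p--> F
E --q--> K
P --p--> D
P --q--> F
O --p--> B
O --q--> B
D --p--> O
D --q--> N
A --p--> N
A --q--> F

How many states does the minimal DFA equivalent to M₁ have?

3

First remove the unreachable states {E,H,K}; 8 states remain.
Initial partition by acceptance: {A,B,D,I,P} | {F,N,O}.
Split {A,B,D,I,P} by δ(·,p) → {B,I,P} and {A,D}.
No further refinement is possible. Final partition (3 blocks): {B,I,P} | {F,N,O} | {A,D}.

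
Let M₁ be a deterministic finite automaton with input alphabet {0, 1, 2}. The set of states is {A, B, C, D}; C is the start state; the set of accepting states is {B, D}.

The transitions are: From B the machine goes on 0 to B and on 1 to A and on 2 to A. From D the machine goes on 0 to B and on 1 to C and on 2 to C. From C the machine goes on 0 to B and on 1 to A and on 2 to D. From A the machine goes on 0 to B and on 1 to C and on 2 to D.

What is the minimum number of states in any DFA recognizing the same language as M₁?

2

All states are reachable from the start state.
P0 = {B,D} | {A,C}.
The partition is now stable with 2 blocks: {B,D} | {A,C}.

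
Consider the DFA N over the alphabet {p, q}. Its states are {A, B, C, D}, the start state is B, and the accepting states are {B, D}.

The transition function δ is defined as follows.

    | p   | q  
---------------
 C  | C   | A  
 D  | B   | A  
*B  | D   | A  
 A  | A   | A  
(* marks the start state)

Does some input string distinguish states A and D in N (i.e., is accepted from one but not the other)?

First remove the unreachable states {C}; 3 states remain.
P0 = {B,D} | {A}.
The partition is now stable with 2 blocks: {B,D} | {A}.
A and D end up in different blocks, so they are distinguishable. For instance, the string 'ε' is accepted from only D.

Yes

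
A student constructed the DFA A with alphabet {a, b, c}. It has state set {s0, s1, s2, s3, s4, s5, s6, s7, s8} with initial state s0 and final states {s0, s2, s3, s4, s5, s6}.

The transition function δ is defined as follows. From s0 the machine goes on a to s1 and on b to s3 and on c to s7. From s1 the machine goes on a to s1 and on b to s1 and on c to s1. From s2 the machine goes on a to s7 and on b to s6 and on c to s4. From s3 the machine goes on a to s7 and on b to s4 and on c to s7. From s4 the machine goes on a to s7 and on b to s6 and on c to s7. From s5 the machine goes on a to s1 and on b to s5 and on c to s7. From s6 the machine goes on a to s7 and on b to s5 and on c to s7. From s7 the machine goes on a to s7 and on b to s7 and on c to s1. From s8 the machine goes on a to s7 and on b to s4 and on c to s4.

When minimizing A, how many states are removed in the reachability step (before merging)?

2

Starting at s0 and following transitions, the reachable set is {s0, s1, s3, s4, s5, s6, s7}. That leaves s2, s8 unreachable — 2 in total.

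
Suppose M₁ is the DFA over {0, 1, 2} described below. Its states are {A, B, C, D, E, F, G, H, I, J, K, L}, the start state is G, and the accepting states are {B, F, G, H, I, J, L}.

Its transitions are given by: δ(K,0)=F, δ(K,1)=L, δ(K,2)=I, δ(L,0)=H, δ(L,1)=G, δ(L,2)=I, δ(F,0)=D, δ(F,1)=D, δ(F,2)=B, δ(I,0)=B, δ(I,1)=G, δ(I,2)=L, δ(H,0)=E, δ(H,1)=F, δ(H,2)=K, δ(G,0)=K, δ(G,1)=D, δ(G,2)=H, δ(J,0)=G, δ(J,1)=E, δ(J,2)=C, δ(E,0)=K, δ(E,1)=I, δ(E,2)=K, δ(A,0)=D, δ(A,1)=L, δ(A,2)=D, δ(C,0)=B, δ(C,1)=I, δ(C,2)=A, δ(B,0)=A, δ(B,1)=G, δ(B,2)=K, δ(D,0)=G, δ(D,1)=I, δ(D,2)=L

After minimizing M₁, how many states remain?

Reachable states from the start: {A,B,D,E,F,G,H,I,K,L}. Unreachable: {C,J} — drop them.
Start with accepting vs non-accepting: {B,F,G,H,I,L} | {A,D,E,K}.
Split {B,F,G,H,I,L} by δ(·,0) → {B,F,G,H} and {I,L}.
On input 1, block {B,F,G,H} splits into {B,H} and {F,G}.
On input 0, block {A,D,E,K} splits into {A,E} and {D,K}.
No further refinement is possible. Final partition (5 blocks): {B,H} | {A,E} | {I,L} | {F,G} | {D,K}.

5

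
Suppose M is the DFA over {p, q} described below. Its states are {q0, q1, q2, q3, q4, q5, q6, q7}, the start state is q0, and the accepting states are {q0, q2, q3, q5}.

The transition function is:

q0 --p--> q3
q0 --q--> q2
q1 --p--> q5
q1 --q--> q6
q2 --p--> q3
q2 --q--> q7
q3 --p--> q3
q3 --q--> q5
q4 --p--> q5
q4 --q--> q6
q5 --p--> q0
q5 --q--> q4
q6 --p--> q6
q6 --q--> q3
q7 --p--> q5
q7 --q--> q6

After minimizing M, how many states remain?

States {q1} cannot be reached from the start state, so discard them.
P0 = {q0,q2,q3,q5} | {q4,q6,q7}.
Split {q0,q2,q3,q5} by δ(·,q) → {q0,q3} and {q2,q5}.
Refine {q4,q6,q7} on symbol p: members go to different blocks, giving {q4,q7} and {q6}.
No further refinement is possible. Final partition (4 blocks): {q0,q3} | {q4,q7} | {q2,q5} | {q6}.

4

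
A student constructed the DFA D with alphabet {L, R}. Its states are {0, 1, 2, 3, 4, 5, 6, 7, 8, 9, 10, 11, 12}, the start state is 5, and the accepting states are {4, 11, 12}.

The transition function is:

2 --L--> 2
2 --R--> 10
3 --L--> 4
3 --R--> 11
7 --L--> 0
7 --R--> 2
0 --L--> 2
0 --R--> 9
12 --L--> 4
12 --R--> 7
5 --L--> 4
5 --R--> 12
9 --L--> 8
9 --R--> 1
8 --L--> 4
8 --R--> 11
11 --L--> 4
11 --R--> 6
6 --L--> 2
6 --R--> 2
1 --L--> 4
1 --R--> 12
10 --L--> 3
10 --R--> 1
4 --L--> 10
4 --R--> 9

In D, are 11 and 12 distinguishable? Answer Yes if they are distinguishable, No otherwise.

All states are reachable from the start state.
Start with accepting vs non-accepting: {4,11,12} | {0,1,2,3,5,6,7,8,9,10}.
Refine {4,11,12} on symbol L: members go to different blocks, giving {11,12} and {4}.
On input L, block {0,1,2,3,5,6,7,8,9,10} splits into {0,2,6,7,9,10} and {1,3,5,8}.
Refine {0,2,6,7,9,10} on symbol L: members go to different blocks, giving {0,2,6,7} and {9,10}.
On input R, block {0,2,6,7} splits into {0,2} and {6,7}.
No further refinement is possible. Final partition (6 blocks): {11,12} | {0,2} | {4} | {1,3,5,8} | {9,10} | {6,7}.
11 and 12 lie in the same block of the stable partition, so they are equivalent — no string distinguishes them.

No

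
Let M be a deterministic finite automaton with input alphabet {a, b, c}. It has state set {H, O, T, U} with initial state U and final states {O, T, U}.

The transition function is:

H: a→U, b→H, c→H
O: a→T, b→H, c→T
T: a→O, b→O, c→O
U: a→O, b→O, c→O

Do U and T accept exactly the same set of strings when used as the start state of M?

Every state is reachable, so we keep all 4.
Initial partition by acceptance: {O,T,U} | {H}.
On input b, block {O,T,U} splits into {T,U} and {O}.
Stable partition: {T,U} | {H} | {O} — 3 equivalence classes.
U and T lie in the same block of the stable partition, so they are equivalent — no string distinguishes them.

Yes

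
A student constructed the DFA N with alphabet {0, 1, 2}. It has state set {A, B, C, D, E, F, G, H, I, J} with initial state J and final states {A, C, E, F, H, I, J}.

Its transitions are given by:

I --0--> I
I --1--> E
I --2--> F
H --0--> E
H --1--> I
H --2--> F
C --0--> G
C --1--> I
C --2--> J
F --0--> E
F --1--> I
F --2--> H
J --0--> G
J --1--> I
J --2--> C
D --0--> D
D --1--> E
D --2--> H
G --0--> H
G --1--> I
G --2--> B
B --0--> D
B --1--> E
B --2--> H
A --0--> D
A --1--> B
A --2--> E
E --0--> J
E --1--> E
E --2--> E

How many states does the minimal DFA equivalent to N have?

States {A} cannot be reached from the start state, so discard them.
P0 = {C,E,F,H,I,J} | {B,D,G}.
On input 0, block {C,E,F,H,I,J} splits into {E,F,H,I} and {C,J}.
On input 0, block {E,F,H,I} splits into {F,H,I} and {E}.
Refine {F,H,I} on symbol 0: members go to different blocks, giving {F,H} and {I}.
Refine {B,D,G} on symbol 0: members go to different blocks, giving {B,D} and {G}.
The partition is now stable with 6 blocks: {F,H} | {B,D} | {C,J} | {E} | {I} | {G}.

6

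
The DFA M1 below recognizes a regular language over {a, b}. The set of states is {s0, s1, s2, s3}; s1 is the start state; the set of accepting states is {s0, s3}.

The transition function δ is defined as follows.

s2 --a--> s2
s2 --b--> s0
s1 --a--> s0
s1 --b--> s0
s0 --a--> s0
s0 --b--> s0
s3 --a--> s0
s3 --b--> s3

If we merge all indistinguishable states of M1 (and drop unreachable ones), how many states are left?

2

States {s2,s3} cannot be reached from the start state, so discard them.
Initial partition by acceptance: {s0} | {s1}.
The partition is now stable with 2 blocks: {s0} | {s1}.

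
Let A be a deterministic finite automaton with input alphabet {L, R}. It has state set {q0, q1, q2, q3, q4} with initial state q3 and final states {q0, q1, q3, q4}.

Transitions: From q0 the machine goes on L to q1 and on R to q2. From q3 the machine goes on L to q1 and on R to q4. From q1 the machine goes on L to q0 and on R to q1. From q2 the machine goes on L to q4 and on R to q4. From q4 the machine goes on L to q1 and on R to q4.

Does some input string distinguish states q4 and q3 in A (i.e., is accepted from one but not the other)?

Start with accepting vs non-accepting: {q0,q1,q3,q4} | {q2}.
Refine {q0,q1,q3,q4} on symbol R: members go to different blocks, giving {q1,q3,q4} and {q0}.
On input L, block {q1,q3,q4} splits into {q3,q4} and {q1}.
No further refinement is possible. Final partition (4 blocks): {q3,q4} | {q2} | {q0} | {q1}.
q4 and q3 lie in the same block of the stable partition, so they are equivalent — no string distinguishes them.

No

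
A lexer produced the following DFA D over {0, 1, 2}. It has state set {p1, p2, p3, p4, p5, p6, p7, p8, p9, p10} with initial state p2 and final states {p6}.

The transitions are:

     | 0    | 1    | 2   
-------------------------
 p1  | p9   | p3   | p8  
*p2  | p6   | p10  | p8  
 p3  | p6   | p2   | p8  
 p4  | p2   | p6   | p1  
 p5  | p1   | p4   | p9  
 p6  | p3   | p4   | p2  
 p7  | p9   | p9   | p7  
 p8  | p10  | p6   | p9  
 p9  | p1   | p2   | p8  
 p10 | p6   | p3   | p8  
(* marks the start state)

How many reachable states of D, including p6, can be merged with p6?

1

States {p5,p7} cannot be reached from the start state, so discard them.
Start with accepting vs non-accepting: {p6} | {p1,p2,p3,p4,p8,p9,p10}.
Refine {p1,p2,p3,p4,p8,p9,p10} on symbol 0: members go to different blocks, giving {p1,p4,p8,p9} and {p2,p3,p10}.
Split {p1,p4,p8,p9} by δ(·,0) → {p1,p9} and {p4,p8}.
The partition is now stable with 4 blocks: {p6} | {p1,p9} | {p2,p3,p10} | {p4,p8}.
The equivalence class containing p6 is {p6}, of size 1.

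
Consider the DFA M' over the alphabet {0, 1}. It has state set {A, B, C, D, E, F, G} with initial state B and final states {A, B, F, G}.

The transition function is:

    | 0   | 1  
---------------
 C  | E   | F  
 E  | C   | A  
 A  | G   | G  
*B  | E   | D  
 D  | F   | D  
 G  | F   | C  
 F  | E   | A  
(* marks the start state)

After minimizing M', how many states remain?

Start with accepting vs non-accepting: {A,B,F,G} | {C,D,E}.
On input 0, block {A,B,F,G} splits into {A,G} and {B,F}.
Split {A,G} by δ(·,0) → {A} and {G}.
Refine {C,D,E} on symbol 0: members go to different blocks, giving {C,E} and {D}.
On input 1, block {C,E} splits into {C} and {E}.
Split {B,F} by δ(·,1) → {B} and {F}.
Stable partition: {A} | {C} | {B} | {G} | {D} | {E} | {F} — 7 equivalence classes.

7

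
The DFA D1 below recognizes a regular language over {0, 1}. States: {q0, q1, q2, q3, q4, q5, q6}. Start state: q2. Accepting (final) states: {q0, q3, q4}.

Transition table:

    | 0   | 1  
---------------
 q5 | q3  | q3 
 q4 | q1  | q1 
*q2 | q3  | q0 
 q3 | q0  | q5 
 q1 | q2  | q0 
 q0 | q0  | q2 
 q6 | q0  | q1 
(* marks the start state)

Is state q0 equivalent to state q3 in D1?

Yes

First remove the unreachable states {q1,q4,q6}; 4 states remain.
Initial partition by acceptance: {q0,q3} | {q2,q5}.
Stable partition: {q0,q3} | {q2,q5} — 2 equivalence classes.
q0 and q3 lie in the same block of the stable partition, so they are equivalent — no string distinguishes them.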